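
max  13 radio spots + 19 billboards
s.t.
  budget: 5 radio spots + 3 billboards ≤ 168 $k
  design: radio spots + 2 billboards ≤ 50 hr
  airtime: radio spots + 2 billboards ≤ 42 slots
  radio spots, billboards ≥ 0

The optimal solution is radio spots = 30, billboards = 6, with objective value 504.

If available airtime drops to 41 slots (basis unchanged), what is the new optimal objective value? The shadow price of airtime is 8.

496

Δb = -1, so new z* = 504 + (8)·(-1) = 504 − 8 = 496.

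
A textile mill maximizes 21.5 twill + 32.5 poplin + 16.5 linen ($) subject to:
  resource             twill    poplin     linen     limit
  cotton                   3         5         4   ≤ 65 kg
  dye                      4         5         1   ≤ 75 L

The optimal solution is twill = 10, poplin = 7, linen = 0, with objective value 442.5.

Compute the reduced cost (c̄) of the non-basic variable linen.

-3.5

At the optimum: cotton uses 65 of 65 (binding); dye uses 75 of 75 (binding).
From A_Bᵀ y = c: 3·y_cotton + 4·y_dye = 21.5; 5·y_cotton + 5·y_dye = 32.5.
This yields shadow prices y_cotton = 4.5, y_dye = 2.
Reduced cost of linen: c₃ − yᵀa₃ = 16.5 − (4.5·4 + 2·1) = 16.5 − 20 = -3.5.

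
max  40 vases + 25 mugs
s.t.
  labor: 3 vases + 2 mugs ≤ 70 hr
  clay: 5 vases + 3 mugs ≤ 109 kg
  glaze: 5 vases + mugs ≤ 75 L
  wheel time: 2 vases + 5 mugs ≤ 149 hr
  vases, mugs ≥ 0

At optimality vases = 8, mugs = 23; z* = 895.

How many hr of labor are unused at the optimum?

labor used = 3·8 + 2·23 = 70; slack = 70 − 70 = 0.

0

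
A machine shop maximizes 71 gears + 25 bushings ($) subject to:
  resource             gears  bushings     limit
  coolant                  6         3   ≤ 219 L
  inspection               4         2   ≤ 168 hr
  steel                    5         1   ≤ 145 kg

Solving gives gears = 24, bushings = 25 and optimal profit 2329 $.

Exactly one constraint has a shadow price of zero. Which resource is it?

inspection

coolant: 219/219 (binding)
inspection: 146/168 (slack 22)
steel: 145/145 (binding)
By complementary slackness, a constraint with positive slack has shadow price 0 → inspection.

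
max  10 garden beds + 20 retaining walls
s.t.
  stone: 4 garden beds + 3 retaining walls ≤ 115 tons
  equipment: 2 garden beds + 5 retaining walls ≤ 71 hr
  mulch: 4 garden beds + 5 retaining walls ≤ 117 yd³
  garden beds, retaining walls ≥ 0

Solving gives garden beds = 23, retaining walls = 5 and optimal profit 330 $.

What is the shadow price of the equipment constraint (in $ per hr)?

Check each constraint at x*: stone 107/115 (slack 8); equipment 71/71 (tight); mulch 117/117 (tight).
Slack constraints have shadow price 0 (complementary slackness).
From A_Bᵀ y = c: 2·y_equipment + 4·y_mulch = 10; 5·y_equipment + 5·y_mulch = 20.
This yields shadow prices y_equipment = 3, y_mulch = 1.
Shadow price of equipment = 3.

3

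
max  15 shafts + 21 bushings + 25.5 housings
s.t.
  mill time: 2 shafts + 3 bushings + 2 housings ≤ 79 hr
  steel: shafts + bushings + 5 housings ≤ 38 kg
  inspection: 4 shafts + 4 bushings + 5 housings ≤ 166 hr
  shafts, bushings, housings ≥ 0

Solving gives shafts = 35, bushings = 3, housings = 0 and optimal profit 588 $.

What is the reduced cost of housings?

-1.5

At the optimum: mill time uses 79 of 79 (binding); steel uses 38 of 38 (binding); inspection uses 152 of 166 (slack = 14).
By complementary slackness, y = 0 for the non-binding constraint.
From A_Bᵀ y = c: 2·y_mill time + 1·y_steel = 15; 3·y_mill time + 1·y_steel = 21.
→ y_mill time = 6 and y_steel = 3.
Reduced cost of housings: c₃ − yᵀa₃ = 25.5 − (6·2 + 3·5) = 25.5 − 27 = -1.5.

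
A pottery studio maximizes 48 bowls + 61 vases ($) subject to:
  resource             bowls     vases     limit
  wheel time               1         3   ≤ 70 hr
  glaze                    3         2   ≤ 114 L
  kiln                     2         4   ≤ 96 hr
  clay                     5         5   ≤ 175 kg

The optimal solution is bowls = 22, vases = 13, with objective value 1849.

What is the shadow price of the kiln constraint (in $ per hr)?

At the optimum: wheel time uses 61 of 70 (slack = 9); glaze uses 92 of 114 (slack = 22); kiln uses 96 of 96 (binding); clay uses 175 of 175 (binding).
By complementary slackness, y = 0 for the non-binding constraints.
The binding rows give the dual system: 2·y_kiln + 5·y_clay = 48 and 4·y_kiln + 5·y_clay = 61.
Solving: y_kiln = 6.5, y_clay = 7.
Shadow price of kiln = 6.5.

6.5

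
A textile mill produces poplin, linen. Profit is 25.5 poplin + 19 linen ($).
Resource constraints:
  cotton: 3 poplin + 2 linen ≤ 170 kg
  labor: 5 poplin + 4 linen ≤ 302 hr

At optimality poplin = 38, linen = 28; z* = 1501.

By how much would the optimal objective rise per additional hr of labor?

3

Check each constraint at x*: cotton 170/170 (tight); labor 302/302 (tight).
From A_Bᵀ y = c: 3·y_cotton + 5·y_labor = 25.5; 2·y_cotton + 4·y_labor = 19.
This yields shadow prices y_cotton = 3.5, y_labor = 3.
Shadow price of labor = 3.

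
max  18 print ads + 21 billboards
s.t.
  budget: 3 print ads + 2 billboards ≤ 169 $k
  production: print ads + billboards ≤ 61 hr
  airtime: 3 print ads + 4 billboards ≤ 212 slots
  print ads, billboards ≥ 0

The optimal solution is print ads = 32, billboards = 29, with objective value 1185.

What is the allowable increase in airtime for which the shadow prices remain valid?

32

Binding constraints: production, airtime. The basis is B = [[1,1],[3,4]] with det 1.
Per unit increase in airtime, x* moves by d = (-1, 1).
The basis stays optimal until print ads reaches 0; allowable increase = 32 slots.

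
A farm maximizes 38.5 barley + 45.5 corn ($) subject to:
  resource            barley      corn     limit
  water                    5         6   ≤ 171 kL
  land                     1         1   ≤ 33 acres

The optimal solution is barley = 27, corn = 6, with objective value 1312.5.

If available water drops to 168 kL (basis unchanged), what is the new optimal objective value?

Check each constraint at x*: water 171/171 (tight); land 33/33 (tight).
Dual feasibility on the basic columns requires 5·y_water + 1·y_land = 38.5, 6·y_water + 1·y_land = 45.5.
→ y_water = 7 and y_land = 3.5.
Δz = y_water·Δb = 7 × (-3) = -21, so new z* = 1312.5 − 21 = 1291.5.

1291.5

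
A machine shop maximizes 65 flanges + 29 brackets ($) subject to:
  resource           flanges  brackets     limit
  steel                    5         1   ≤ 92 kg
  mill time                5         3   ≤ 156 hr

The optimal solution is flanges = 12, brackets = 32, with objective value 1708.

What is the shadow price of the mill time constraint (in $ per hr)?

At the optimum: steel uses 92 of 92 (binding); mill time uses 156 of 156 (binding).
From A_Bᵀ y = c: 5·y_steel + 5·y_mill time = 65; 1·y_steel + 3·y_mill time = 29.
Solving: y_steel = 5, y_mill time = 8.
Shadow price of mill time = 8.

8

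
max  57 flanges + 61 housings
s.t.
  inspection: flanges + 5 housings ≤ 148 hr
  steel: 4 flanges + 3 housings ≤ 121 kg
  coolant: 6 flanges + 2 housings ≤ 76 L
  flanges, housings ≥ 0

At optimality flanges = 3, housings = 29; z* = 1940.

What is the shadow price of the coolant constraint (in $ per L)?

At the optimum: inspection uses 148 of 148 (binding); steel uses 99 of 121 (slack = 22); coolant uses 76 of 76 (binding).
Since steel is not tight, its dual is 0.
Dual feasibility on the basic columns requires 1·y_inspection + 6·y_coolant = 57, 5·y_inspection + 2·y_coolant = 61.
This yields shadow prices y_inspection = 9, y_coolant = 8.
Shadow price of coolant = 8.

8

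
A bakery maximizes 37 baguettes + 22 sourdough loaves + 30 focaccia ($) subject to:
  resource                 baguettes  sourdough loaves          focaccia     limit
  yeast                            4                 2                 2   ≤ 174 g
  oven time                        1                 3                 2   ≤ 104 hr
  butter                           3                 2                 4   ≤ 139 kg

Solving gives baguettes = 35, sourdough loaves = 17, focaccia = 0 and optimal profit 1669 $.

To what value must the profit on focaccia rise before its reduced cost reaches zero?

36

Binding: yeast and butter. Non-binding: oven time (18 unused).
Slack constraints have shadow price 0 (complementary slackness).
From A_Bᵀ y = c: 4·y_yeast + 3·y_butter = 37; 2·y_yeast + 2·y_butter = 22.
This yields shadow prices y_yeast = 4, y_butter = 7.
focaccia enters the basis when its profit ≥ yᵀa₃ = 4·2 + 7·4 = 36.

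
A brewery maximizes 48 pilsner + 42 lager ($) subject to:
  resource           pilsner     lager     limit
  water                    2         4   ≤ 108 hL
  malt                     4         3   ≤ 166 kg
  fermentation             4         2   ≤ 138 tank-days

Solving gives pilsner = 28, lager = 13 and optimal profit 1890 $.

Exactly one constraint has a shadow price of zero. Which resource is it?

water: 108/108 (binding)
malt: 151/166 (slack 15)
fermentation: 138/138 (binding)
By complementary slackness, a constraint with positive slack has shadow price 0 → malt.

malt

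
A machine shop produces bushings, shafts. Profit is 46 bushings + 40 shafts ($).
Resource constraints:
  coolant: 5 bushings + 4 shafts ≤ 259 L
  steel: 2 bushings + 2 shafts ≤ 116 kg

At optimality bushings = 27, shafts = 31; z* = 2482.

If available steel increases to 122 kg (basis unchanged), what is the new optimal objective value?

2530

Both coolant and steel are binding at x*.
The binding rows give the dual system: 5·y_coolant + 2·y_steel = 46 and 4·y_coolant + 2·y_steel = 40.
Solving: y_coolant = 6, y_steel = 8.
Δz = y_steel·Δb = 8 × (6) = 48, so new z* = 2482 + 48 = 2530.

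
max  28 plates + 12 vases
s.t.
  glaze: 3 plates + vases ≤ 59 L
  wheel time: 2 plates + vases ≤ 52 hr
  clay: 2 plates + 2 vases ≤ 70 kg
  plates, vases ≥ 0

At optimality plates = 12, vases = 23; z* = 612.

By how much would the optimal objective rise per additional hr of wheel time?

0

At the optimum: glaze uses 59 of 59 (binding); wheel time uses 47 of 52 (slack = 5); clay uses 70 of 70 (binding).
By complementary slackness, y = 0 for the non-binding constraint.
The binding rows give the dual system: 3·y_glaze + 2·y_clay = 28 and 1·y_glaze + 2·y_clay = 12.
→ y_glaze = 8 and y_clay = 2.
Shadow price of wheel time = 0.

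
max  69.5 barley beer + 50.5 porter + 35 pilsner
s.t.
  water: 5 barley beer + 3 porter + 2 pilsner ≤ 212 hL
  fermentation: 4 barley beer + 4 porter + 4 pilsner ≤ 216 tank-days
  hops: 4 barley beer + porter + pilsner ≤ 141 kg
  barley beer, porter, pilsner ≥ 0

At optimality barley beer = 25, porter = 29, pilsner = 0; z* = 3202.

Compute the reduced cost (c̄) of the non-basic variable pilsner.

At the optimum: water uses 212 of 212 (binding); fermentation uses 216 of 216 (binding); hops uses 129 of 141 (slack = 12).
Since hops is not tight, its dual is 0.
From A_Bᵀ y = c: 5·y_water + 4·y_fermentation = 69.5; 3·y_water + 4·y_fermentation = 50.5.
Solving: y_water = 9.5, y_fermentation = 5.5.
Reduced cost of pilsner: c₃ − yᵀa₃ = 35 − (9.5·2 + 5.5·4) = 35 − 41 = -6.

-6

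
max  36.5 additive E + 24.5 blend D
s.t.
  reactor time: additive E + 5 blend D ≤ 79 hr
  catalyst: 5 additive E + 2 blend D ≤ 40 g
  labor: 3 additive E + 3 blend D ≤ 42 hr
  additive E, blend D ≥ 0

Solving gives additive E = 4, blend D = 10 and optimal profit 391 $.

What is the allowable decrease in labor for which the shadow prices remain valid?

18

Binding constraints: catalyst, labor. The basis is B = [[5,2],[3,3]] with det 9.
Per unit decrease in labor, x* moves by d = (0.2222, -0.5556).
The basis stays optimal until blend D reaches 0; allowable decrease = 18 hr.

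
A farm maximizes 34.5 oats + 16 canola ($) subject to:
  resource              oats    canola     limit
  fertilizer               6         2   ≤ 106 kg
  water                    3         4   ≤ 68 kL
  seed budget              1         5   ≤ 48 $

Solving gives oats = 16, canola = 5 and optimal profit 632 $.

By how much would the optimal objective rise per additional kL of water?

At the optimum: fertilizer uses 106 of 106 (binding); water uses 68 of 68 (binding); seed budget uses 41 of 48 (slack = 7).
By complementary slackness, y = 0 for the non-binding constraint.
From A_Bᵀ y = c: 6·y_fertilizer + 3·y_water = 34.5; 2·y_fertilizer + 4·y_water = 16.
Solving: y_fertilizer = 5, y_water = 1.5.
Shadow price of water = 1.5.

1.5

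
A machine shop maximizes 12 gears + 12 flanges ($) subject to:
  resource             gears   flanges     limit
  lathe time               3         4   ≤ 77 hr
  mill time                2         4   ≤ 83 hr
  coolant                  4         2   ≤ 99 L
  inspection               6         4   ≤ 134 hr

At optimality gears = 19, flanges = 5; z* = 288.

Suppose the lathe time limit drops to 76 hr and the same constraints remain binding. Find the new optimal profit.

Binding: lathe time and inspection. Non-binding: mill time (25 unused), coolant (13 unused).
By complementary slackness, y = 0 for the non-binding constraints.
Dual feasibility on the basic columns requires 3·y_lathe time + 6·y_inspection = 12, 4·y_lathe time + 4·y_inspection = 12.
This yields shadow prices y_lathe time = 2, y_inspection = 1.
Δz = y_lathe time·Δb = 2 × (-1) = -2, so new z* = 288 − 2 = 286.

286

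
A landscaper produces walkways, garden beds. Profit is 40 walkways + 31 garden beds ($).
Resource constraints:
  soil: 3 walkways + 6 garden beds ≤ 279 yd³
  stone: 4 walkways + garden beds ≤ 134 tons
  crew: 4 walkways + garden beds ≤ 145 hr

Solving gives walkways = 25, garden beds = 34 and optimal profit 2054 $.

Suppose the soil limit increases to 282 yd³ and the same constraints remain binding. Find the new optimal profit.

At the optimum: soil uses 279 of 279 (binding); stone uses 134 of 134 (binding); crew uses 134 of 145 (slack = 11).
By complementary slackness, y = 0 for the non-binding constraint.
Dual feasibility on the basic columns requires 3·y_soil + 4·y_stone = 40, 6·y_soil + 1·y_stone = 31.
This yields shadow prices y_soil = 4, y_stone = 7.
Δz = y_soil·Δb = 4 × (3) = 12, so new z* = 2054 + 12 = 2066.

2066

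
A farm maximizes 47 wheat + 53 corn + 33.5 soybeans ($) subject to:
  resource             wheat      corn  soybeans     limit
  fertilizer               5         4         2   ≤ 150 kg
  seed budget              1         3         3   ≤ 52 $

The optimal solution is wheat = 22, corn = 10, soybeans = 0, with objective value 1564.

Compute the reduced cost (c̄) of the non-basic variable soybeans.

-3.5

Both fertilizer and seed budget are binding at x*.
Dual feasibility on the basic columns requires 5·y_fertilizer + 1·y_seed budget = 47, 4·y_fertilizer + 3·y_seed budget = 53.
Solving: y_fertilizer = 8, y_seed budget = 7.
Reduced cost of soybeans: c₃ − yᵀa₃ = 33.5 − (8·2 + 7·3) = 33.5 − 37 = -3.5.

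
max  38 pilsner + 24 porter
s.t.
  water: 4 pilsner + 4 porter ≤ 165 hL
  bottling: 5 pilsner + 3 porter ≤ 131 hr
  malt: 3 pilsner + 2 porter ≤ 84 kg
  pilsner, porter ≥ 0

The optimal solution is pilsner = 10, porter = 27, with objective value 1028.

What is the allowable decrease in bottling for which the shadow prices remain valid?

4.25

Binding constraints: bottling, malt. The basis is B = [[5,3],[3,2]] with det 1.
Per unit decrease in bottling, x* moves by d = (-2, 3).
The basis stays optimal until water becomes binding; allowable decrease = 4.25 hr.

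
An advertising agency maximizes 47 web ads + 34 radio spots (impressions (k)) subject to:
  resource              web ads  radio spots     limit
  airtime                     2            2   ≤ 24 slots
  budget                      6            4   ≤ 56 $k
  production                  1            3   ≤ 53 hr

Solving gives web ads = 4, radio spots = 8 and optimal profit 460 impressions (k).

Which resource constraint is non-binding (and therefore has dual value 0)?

airtime: 24/24 (binding)
budget: 56/56 (binding)
production: 28/53 (slack 25)
By complementary slackness, a constraint with positive slack has shadow price 0 → production.

production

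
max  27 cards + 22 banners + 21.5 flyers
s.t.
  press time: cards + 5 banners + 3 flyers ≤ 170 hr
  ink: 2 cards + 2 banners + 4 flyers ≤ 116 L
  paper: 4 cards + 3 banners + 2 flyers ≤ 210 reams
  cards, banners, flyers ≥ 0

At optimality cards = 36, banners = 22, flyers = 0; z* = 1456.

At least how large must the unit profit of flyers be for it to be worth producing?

24

Check each constraint at x*: press time 146/170 (slack 24); ink 116/116 (tight); paper 210/210 (tight).
Slack constraints have shadow price 0 (complementary slackness).
From A_Bᵀ y = c: 2·y_ink + 4·y_paper = 27; 2·y_ink + 3·y_paper = 22.
Solving: y_ink = 3.5, y_paper = 5.
flyers enters the basis when its profit ≥ yᵀa₃ = 3.5·4 + 5·2 = 24.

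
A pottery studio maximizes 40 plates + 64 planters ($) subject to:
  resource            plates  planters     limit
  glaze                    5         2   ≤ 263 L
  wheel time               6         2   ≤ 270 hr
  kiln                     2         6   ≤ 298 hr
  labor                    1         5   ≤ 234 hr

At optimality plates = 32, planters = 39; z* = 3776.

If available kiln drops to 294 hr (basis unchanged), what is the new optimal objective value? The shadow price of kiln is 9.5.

3738

Δb = -4, so new z* = 3776 + (9.5)·(-4) = 3776 − 38 = 3738.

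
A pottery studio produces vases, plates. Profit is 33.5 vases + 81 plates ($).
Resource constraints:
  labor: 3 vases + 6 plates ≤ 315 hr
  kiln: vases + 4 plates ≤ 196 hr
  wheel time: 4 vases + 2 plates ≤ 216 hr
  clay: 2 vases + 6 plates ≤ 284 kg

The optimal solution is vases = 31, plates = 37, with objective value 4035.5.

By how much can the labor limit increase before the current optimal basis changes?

Binding constraints: labor, clay. The basis is B = [[3,6],[2,6]] with det 6.
Per unit increase in labor, x* moves by d = (1, -0.3333).
The basis stays optimal until wheel time becomes binding; allowable increase = 5.4 hr.

5.4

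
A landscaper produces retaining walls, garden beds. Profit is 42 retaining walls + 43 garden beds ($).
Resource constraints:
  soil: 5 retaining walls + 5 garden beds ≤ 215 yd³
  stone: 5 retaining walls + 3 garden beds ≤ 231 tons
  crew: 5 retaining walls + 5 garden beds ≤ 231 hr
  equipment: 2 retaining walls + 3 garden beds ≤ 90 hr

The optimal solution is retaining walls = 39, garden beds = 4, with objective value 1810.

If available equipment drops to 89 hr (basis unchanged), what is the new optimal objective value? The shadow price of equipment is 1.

Δb = -1, so new z* = 1810 + (1)·(-1) = 1810 − 1 = 1809.

1809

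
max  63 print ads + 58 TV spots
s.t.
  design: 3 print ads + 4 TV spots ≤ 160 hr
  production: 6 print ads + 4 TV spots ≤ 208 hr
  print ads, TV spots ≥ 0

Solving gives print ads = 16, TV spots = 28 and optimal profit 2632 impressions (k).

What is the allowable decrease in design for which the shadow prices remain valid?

56

Binding constraints: design, production. The basis is B = [[3,4],[6,4]] with det -12.
Per unit decrease in design, x* moves by d = (0.3333, -0.5).
The basis stays optimal until TV spots reaches 0; allowable decrease = 56 hr.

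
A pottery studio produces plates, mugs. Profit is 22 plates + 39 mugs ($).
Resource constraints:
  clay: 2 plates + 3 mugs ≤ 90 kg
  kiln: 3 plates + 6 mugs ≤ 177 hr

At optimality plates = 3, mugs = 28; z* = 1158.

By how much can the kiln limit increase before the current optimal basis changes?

Binding constraints: clay, kiln. The basis is B = [[2,3],[3,6]] with det 3.
Per unit increase in kiln, x* moves by d = (-1, 0.6667).
The basis stays optimal until plates reaches 0; allowable increase = 3 hr.

3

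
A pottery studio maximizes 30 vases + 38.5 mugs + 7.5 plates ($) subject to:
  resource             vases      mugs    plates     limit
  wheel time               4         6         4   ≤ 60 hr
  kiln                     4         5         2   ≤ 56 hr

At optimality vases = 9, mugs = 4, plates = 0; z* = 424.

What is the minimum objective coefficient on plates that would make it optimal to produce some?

17

Check each constraint at x*: wheel time 60/60 (tight); kiln 56/56 (tight).
From A_Bᵀ y = c: 4·y_wheel time + 4·y_kiln = 30; 6·y_wheel time + 5·y_kiln = 38.5.
This yields shadow prices y_wheel time = 1, y_kiln = 6.5.
plates enters the basis when its profit ≥ yᵀa₃ = 1·4 + 6.5·2 = 17.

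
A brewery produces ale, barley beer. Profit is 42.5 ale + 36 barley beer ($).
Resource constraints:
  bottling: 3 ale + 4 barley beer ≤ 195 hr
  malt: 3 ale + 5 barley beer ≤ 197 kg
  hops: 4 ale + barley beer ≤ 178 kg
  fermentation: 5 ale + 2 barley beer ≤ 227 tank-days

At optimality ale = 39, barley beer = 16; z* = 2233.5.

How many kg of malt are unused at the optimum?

0

malt used = 3·39 + 5·16 = 197; slack = 197 − 197 = 0.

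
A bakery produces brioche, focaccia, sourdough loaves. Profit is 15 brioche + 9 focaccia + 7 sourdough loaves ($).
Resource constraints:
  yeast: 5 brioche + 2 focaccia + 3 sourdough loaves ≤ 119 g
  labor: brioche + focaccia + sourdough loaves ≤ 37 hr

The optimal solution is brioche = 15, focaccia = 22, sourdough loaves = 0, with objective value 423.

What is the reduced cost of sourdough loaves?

At the optimum: yeast uses 119 of 119 (binding); labor uses 37 of 37 (binding).
From A_Bᵀ y = c: 5·y_yeast + 1·y_labor = 15; 2·y_yeast + 1·y_labor = 9.
Solving: y_yeast = 2, y_labor = 5.
Reduced cost of sourdough loaves: c₃ − yᵀa₃ = 7 − (2·3 + 5·1) = 7 − 11 = -4.

-4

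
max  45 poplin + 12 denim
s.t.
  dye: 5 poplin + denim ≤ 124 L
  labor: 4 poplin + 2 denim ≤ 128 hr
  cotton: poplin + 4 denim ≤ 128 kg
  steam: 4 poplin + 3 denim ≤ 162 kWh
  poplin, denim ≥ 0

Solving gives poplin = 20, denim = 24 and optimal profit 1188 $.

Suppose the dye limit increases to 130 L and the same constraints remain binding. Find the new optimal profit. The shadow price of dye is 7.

Δb = 6, so new z* = 1188 + (7)·(6) = 1188 + 42 = 1230.

1230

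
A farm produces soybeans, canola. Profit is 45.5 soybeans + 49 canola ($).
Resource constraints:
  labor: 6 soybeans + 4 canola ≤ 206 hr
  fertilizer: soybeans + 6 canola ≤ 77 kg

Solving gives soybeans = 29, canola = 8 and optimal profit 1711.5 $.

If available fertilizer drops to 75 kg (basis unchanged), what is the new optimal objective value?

1704.5

Check each constraint at x*: labor 206/206 (tight); fertilizer 77/77 (tight).
Dual feasibility on the basic columns requires 6·y_labor + 1·y_fertilizer = 45.5, 4·y_labor + 6·y_fertilizer = 49.
This yields shadow prices y_labor = 7, y_fertilizer = 3.5.
Δz = y_fertilizer·Δb = 3.5 × (-2) = -7, so new z* = 1711.5 − 7 = 1704.5.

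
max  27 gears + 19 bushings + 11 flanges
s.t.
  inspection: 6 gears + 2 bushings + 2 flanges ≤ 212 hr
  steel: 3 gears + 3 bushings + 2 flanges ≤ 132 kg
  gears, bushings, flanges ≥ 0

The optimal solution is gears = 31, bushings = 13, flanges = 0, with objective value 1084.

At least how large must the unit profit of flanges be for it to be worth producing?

Check each constraint at x*: inspection 212/212 (tight); steel 132/132 (tight).
From A_Bᵀ y = c: 6·y_inspection + 3·y_steel = 27; 2·y_inspection + 3·y_steel = 19.
→ y_inspection = 2 and y_steel = 5.
flanges enters the basis when its profit ≥ yᵀa₃ = 2·2 + 5·2 = 14.

14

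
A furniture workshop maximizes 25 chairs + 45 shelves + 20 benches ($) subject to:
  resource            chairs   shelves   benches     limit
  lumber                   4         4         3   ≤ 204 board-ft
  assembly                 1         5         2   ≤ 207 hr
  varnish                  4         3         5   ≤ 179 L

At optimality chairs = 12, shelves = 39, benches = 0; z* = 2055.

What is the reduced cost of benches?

At the optimum: lumber uses 204 of 204 (binding); assembly uses 207 of 207 (binding); varnish uses 165 of 179 (slack = 14).
Since varnish is not tight, its dual is 0.
From A_Bᵀ y = c: 4·y_lumber + 1·y_assembly = 25; 4·y_lumber + 5·y_assembly = 45.
This yields shadow prices y_lumber = 5, y_assembly = 5.
Reduced cost of benches: c₃ − yᵀa₃ = 20 − (5·3 + 5·2) = 20 − 25 = -5.

-5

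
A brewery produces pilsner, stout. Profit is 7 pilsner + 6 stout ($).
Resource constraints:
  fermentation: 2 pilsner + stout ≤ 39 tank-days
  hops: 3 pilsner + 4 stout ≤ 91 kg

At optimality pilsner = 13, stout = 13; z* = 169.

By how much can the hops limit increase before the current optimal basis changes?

Binding constraints: fermentation, hops. The basis is B = [[2,1],[3,4]] with det 5.
Per unit increase in hops, x* moves by d = (-0.2, 0.4).
The basis stays optimal until pilsner reaches 0; allowable increase = 65 kg.

65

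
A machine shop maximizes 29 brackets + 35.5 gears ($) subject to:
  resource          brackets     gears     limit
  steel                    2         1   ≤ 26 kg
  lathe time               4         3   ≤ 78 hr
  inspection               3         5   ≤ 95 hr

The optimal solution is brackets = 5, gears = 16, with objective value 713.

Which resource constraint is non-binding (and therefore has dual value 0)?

steel: 26/26 (binding)
lathe time: 68/78 (slack 10)
inspection: 95/95 (binding)
By complementary slackness, a constraint with positive slack has shadow price 0 → lathe time.

lathe time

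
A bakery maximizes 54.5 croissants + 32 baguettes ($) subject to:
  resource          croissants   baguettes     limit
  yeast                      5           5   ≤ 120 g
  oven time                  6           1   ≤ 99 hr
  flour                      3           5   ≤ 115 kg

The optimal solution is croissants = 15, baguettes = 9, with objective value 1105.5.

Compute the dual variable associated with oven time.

4.5

At the optimum: yeast uses 120 of 120 (binding); oven time uses 99 of 99 (binding); flour uses 90 of 115 (slack = 25).
By complementary slackness, y = 0 for the non-binding constraint.
Dual feasibility on the basic columns requires 5·y_yeast + 6·y_oven time = 54.5, 5·y_yeast + 1·y_oven time = 32.
This yields shadow prices y_yeast = 5.5, y_oven time = 4.5.
Shadow price of oven time = 4.5.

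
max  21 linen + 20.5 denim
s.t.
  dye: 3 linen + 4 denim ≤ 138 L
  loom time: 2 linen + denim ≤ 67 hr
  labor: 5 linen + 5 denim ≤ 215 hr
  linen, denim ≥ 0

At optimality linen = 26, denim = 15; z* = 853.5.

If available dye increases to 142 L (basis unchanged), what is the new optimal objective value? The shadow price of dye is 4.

869.5

Δb = 4, so new z* = 853.5 + (4)·(4) = 853.5 + 16 = 869.5.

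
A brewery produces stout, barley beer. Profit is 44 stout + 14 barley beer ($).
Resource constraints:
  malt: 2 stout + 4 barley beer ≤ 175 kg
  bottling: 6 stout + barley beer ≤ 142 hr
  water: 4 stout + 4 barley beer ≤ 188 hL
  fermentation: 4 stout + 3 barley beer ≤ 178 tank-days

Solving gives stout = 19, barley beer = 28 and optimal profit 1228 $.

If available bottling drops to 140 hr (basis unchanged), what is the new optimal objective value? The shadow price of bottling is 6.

Δb = -2, so new z* = 1228 + (6)·(-2) = 1228 − 12 = 1216.

1216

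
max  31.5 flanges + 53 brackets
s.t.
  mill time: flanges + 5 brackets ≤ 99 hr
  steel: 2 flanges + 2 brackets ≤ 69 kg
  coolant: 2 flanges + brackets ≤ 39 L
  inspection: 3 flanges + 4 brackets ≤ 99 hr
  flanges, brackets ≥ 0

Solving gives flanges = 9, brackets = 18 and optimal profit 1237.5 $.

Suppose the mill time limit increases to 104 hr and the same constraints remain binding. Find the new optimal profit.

At the optimum: mill time uses 99 of 99 (binding); steel uses 54 of 69 (slack = 15); coolant uses 36 of 39 (slack = 3); inspection uses 99 of 99 (binding).
By complementary slackness, y = 0 for the non-binding constraints.
Dual feasibility on the basic columns requires 1·y_mill time + 3·y_inspection = 31.5, 5·y_mill time + 4·y_inspection = 53.
→ y_mill time = 3 and y_inspection = 9.5.
Δz = y_mill time·Δb = 3 × (5) = 15, so new z* = 1237.5 + 15 = 1252.5.

1252.5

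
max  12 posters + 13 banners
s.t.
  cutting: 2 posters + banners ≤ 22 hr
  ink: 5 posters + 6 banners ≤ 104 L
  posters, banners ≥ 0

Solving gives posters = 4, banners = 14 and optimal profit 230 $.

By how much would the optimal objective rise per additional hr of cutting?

At the optimum: cutting uses 22 of 22 (binding); ink uses 104 of 104 (binding).
Dual feasibility on the basic columns requires 2·y_cutting + 5·y_ink = 12, 1·y_cutting + 6·y_ink = 13.
→ y_cutting = 1 and y_ink = 2.
Shadow price of cutting = 1.

1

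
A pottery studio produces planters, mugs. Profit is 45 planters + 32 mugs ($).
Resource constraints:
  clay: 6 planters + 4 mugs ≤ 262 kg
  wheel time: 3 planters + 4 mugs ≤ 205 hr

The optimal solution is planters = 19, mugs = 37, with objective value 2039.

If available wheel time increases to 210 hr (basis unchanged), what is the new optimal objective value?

Check each constraint at x*: clay 262/262 (tight); wheel time 205/205 (tight).
Dual feasibility on the basic columns requires 6·y_clay + 3·y_wheel time = 45, 4·y_clay + 4·y_wheel time = 32.
This yields shadow prices y_clay = 7, y_wheel time = 1.
Δz = y_wheel time·Δb = 1 × (5) = 5, so new z* = 2039 + 5 = 2044.

2044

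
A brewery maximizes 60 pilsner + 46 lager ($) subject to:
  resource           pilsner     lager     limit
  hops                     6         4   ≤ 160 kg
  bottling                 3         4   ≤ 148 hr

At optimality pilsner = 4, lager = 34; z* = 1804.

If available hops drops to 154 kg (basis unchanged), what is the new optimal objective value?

1753

Check each constraint at x*: hops 160/160 (tight); bottling 148/148 (tight).
The binding rows give the dual system: 6·y_hops + 3·y_bottling = 60 and 4·y_hops + 4·y_bottling = 46.
→ y_hops = 8.5 and y_bottling = 3.
Δz = y_hops·Δb = 8.5 × (-6) = -51, so new z* = 1804 − 51 = 1753.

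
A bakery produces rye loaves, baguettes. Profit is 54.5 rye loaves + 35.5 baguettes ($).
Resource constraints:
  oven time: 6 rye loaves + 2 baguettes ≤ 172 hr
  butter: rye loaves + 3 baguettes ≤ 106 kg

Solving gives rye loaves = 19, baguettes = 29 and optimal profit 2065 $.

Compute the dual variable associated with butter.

At the optimum: oven time uses 172 of 172 (binding); butter uses 106 of 106 (binding).
The binding rows give the dual system: 6·y_oven time + 1·y_butter = 54.5 and 2·y_oven time + 3·y_butter = 35.5.
→ y_oven time = 8 and y_butter = 6.5.
Shadow price of butter = 6.5.

6.5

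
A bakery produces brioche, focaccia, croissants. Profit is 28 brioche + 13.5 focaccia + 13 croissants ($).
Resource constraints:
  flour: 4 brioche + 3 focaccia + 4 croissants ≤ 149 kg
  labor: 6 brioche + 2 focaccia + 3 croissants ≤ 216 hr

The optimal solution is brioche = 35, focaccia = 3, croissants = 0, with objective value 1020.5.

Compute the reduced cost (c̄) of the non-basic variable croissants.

Both flour and labor are binding at x*.
The binding rows give the dual system: 4·y_flour + 6·y_labor = 28 and 3·y_flour + 2·y_labor = 13.5.
→ y_flour = 2.5 and y_labor = 3.
Reduced cost of croissants: c₃ − yᵀa₃ = 13 − (2.5·4 + 3·3) = 13 − 19 = -6.

-6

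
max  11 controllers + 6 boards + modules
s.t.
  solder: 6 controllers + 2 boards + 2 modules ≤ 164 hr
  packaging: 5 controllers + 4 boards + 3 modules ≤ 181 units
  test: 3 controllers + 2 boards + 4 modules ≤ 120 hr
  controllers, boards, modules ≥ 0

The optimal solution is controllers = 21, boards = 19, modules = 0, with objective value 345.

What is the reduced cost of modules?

At the optimum: solder uses 164 of 164 (binding); packaging uses 181 of 181 (binding); test uses 101 of 120 (slack = 19).
Since test is not tight, its dual is 0.
From A_Bᵀ y = c: 6·y_solder + 5·y_packaging = 11; 2·y_solder + 4·y_packaging = 6.
→ y_solder = 1 and y_packaging = 1.
Reduced cost of modules: c₃ − yᵀa₃ = 1 − (1·2 + 1·3) = 1 − 5 = -4.

-4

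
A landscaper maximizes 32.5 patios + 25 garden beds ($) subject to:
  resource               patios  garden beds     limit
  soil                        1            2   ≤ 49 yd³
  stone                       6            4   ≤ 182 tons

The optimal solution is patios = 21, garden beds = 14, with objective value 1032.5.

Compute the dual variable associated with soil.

2.5

Both soil and stone are binding at x*.
The binding rows give the dual system: 1·y_soil + 6·y_stone = 32.5 and 2·y_soil + 4·y_stone = 25.
This yields shadow prices y_soil = 2.5, y_stone = 5.
Shadow price of soil = 2.5.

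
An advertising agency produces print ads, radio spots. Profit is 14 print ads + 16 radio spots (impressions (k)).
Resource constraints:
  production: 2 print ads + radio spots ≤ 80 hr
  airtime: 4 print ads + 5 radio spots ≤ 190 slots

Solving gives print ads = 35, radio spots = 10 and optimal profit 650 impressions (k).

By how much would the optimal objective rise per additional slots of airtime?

Check each constraint at x*: production 80/80 (tight); airtime 190/190 (tight).
From A_Bᵀ y = c: 2·y_production + 4·y_airtime = 14; 1·y_production + 5·y_airtime = 16.
→ y_production = 1 and y_airtime = 3.
Shadow price of airtime = 3.

3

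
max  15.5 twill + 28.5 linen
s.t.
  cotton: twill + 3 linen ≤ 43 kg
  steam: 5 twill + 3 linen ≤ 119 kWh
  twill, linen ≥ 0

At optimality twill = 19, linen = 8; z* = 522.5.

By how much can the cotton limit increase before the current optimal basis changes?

Binding constraints: cotton, steam. The basis is B = [[1,3],[5,3]] with det -12.
Per unit increase in cotton, x* moves by d = (-0.25, 0.4167).
The basis stays optimal until twill reaches 0; allowable increase = 76 kg.

76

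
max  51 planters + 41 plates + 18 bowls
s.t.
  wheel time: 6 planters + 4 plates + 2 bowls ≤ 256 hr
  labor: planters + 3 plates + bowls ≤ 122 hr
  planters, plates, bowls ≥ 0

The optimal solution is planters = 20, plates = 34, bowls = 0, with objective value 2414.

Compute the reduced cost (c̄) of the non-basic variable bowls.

Check each constraint at x*: wheel time 256/256 (tight); labor 122/122 (tight).
Dual feasibility on the basic columns requires 6·y_wheel time + 1·y_labor = 51, 4·y_wheel time + 3·y_labor = 41.
Solving: y_wheel time = 8, y_labor = 3.
Reduced cost of bowls: c₃ − yᵀa₃ = 18 − (8·2 + 3·1) = 18 − 19 = -1.

-1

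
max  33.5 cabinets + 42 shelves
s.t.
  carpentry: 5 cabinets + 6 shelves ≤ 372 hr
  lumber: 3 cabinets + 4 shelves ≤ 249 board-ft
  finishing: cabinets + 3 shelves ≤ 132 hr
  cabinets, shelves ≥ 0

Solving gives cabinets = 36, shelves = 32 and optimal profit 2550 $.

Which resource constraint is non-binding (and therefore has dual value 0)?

lumber

carpentry: 372/372 (binding)
lumber: 236/249 (slack 13)
finishing: 132/132 (binding)
By complementary slackness, a constraint with positive slack has shadow price 0 → lumber.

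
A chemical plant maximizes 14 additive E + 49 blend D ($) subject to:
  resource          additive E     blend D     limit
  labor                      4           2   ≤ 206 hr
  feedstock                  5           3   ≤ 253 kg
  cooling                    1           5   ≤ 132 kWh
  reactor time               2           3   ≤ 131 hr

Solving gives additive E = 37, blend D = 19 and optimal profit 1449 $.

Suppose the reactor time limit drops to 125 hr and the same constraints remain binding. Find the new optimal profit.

At the optimum: labor uses 186 of 206 (slack = 20); feedstock uses 242 of 253 (slack = 11); cooling uses 132 of 132 (binding); reactor time uses 131 of 131 (binding).
Since labor, feedstock are not tight, their duals are 0.
Dual feasibility on the basic columns requires 1·y_cooling + 2·y_reactor time = 14, 5·y_cooling + 3·y_reactor time = 49.
Solving: y_cooling = 8, y_reactor time = 3.
Δz = y_reactor time·Δb = 3 × (-6) = -18, so new z* = 1449 − 18 = 1431.

1431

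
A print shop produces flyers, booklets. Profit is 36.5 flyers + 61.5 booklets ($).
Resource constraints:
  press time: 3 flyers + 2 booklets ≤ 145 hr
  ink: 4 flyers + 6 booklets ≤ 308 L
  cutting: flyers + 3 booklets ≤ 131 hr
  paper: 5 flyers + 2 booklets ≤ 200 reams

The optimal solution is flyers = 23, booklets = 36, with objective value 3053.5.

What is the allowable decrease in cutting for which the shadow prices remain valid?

Binding constraints: ink, cutting. The basis is B = [[4,6],[1,3]] with det 6.
Per unit decrease in cutting, x* moves by d = (1, -0.6667).
The basis stays optimal until press time becomes binding; allowable decrease = 2.4 hr.

2.4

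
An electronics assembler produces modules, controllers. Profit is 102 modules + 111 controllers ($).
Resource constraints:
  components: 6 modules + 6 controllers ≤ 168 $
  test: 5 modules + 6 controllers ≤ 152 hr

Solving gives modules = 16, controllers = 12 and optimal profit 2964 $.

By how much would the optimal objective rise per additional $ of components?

Both components and test are binding at x*.
From A_Bᵀ y = c: 6·y_components + 5·y_test = 102; 6·y_components + 6·y_test = 111.
Solving: y_components = 9.5, y_test = 9.
Shadow price of components = 9.5.

9.5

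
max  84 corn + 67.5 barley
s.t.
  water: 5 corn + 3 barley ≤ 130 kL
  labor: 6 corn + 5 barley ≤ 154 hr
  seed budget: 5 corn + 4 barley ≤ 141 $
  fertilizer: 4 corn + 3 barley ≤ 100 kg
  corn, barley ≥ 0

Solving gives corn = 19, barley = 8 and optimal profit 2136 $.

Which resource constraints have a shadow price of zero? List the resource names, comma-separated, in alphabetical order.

water: 119/130 (slack 11)
labor: 154/154 (binding)
seed budget: 127/141 (slack 14)
fertilizer: 100/100 (binding)
By complementary slackness, a constraint with positive slack has shadow price 0 → seed budget, water.

seed budget, water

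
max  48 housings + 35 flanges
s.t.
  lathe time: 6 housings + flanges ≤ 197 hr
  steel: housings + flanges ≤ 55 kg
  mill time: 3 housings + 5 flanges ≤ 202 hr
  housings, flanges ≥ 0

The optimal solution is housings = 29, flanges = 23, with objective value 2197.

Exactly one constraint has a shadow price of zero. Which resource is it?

lathe time: 197/197 (binding)
steel: 52/55 (slack 3)
mill time: 202/202 (binding)
By complementary slackness, a constraint with positive slack has shadow price 0 → steel.

steel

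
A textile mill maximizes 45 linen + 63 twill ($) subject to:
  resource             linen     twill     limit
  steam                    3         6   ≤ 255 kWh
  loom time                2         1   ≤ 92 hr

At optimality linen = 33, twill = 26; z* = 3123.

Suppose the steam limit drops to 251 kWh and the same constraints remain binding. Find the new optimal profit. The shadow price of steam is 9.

Δb = -4, so new z* = 3123 + (9)·(-4) = 3123 − 36 = 3087.

3087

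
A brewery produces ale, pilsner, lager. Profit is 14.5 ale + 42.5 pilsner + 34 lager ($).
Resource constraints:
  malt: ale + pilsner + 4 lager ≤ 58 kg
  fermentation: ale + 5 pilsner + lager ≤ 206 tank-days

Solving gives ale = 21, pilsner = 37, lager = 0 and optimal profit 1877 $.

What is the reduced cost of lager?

-3

At the optimum: malt uses 58 of 58 (binding); fermentation uses 206 of 206 (binding).
The binding rows give the dual system: 1·y_malt + 1·y_fermentation = 14.5 and 1·y_malt + 5·y_fermentation = 42.5.
Solving: y_malt = 7.5, y_fermentation = 7.
Reduced cost of lager: c₃ − yᵀa₃ = 34 − (7.5·4 + 7·1) = 34 − 37 = -3.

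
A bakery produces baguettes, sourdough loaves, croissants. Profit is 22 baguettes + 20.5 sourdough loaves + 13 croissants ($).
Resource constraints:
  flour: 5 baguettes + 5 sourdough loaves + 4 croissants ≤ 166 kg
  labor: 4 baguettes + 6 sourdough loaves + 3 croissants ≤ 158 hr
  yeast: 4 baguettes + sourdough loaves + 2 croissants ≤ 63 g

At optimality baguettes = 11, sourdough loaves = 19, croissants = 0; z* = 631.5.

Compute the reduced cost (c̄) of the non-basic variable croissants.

-1

At the optimum: flour uses 150 of 166 (slack = 16); labor uses 158 of 158 (binding); yeast uses 63 of 63 (binding).
Since flour is not tight, its dual is 0.
The binding rows give the dual system: 4·y_labor + 4·y_yeast = 22 and 6·y_labor + 1·y_yeast = 20.5.
This yields shadow prices y_labor = 3, y_yeast = 2.5.
Reduced cost of croissants: c₃ − yᵀa₃ = 13 − (3·3 + 2.5·2) = 13 − 14 = -1.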